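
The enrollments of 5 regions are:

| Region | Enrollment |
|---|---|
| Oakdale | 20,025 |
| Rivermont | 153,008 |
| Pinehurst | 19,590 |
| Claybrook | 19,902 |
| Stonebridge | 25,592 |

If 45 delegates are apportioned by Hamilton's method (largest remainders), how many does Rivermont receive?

Standard divisor: 238117 ÷ 45 ≈ 5291.489.
Standard quotas: Oakdale 3.7844, Rivermont 28.9159, Pinehurst 3.7022, Claybrook 3.7611, Stonebridge 4.8364.
Lower quotas: Oakdale 3, Rivermont 28, Pinehurst 3, Claybrook 3, Stonebridge 4 (sum 41, leaving 4 seats).
Remainders in descending order: Rivermont 0.9159, Stonebridge 0.8364, Oakdale 0.7844, Claybrook 0.7611, Pinehurst 0.7022.
The surplus seats go to Rivermont, Stonebridge, Oakdale, Claybrook.
Rivermont receives 29.

29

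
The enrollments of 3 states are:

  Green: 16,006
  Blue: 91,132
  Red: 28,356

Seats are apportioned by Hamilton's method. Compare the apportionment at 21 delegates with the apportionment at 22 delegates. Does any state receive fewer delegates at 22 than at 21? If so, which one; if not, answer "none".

At 21 seats: Green 3, Blue 14, Red 4.
At 22 seats: Green 2, Blue 15, Red 5.
Green drops from 3 to 2.

Green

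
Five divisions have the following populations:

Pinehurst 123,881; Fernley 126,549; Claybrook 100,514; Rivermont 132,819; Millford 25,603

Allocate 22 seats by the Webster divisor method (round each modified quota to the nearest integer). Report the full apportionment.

Standard divisor 509366/22 ≈ 23153; standard quotas: Pinehurst 5.351, Fernley 5.466, Claybrook 4.341, Rivermont 5.737, Millford 1.106.
Rounding to the nearest integer gives 5, 5, 4, 6, 1 = 21 seats, so the divisor must be adjusted.
With modified divisor 22800: modified quotas Pinehurst 5.433, Fernley 5.550, Claybrook 4.409, Rivermont 5.825, Millford 1.123.
Rounding to the nearest integer: Pinehurst 5, Fernley 6, Claybrook 4, Rivermont 6, Millford 1 (total 22).

Pinehurst: 5, Fernley: 6, Claybrook: 4, Rivermont: 6, Millford: 1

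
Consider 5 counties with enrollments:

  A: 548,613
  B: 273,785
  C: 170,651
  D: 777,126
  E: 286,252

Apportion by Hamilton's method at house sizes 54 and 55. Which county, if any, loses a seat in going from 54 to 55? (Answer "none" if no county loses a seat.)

At 54 seats: A 14, B 7, C 5, D 20, E 8.
At 55 seats: A 15, B 7, C 4, D 21, E 8.
C drops from 5 to 4.

C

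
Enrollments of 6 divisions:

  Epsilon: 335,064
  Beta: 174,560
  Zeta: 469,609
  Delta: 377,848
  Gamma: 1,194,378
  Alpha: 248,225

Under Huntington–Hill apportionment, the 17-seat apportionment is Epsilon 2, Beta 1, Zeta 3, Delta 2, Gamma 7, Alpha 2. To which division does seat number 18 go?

Priority for the next seat is population ÷ (√(s·(s+1))).
Priorities: Epsilon 136789.305, Beta 123432.560, Zeta 135564.441, Delta 154255.800, Gamma 159605.474, Alpha 101337.432.
Highest priority: Gamma.

Gamma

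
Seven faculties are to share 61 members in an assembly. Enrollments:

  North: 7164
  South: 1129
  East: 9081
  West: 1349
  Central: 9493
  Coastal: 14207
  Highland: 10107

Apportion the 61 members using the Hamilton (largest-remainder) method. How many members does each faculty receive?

North 8, South 1, East 11, West 2, Central 11, Coastal 16, Highland 12

Total 52530; standard divisor 52530/61 ≈ 861.148.
Standard quotas: North 8.3191, South 1.3110, East 10.5452, West 1.5665, Central 11.0237, Coastal 16.4978, Highland 11.7367.
Lower quotas: North 8, South 1, East 10, West 1, Central 11, Coastal 16, Highland 11 (sum 58, leaving 3 seats).
Remainders in descending order: Highland 0.7367, West 0.5665, East 0.5452, Coastal 0.4978, North 0.3191, South 0.3110, Central 0.0237.
Largest remainders: Highland, West, East receive the extra seats.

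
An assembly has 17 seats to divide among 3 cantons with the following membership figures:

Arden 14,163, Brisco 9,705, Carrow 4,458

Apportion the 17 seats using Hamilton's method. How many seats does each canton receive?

Arden=8; Brisco=6; Carrow=3

Total 28326; standard divisor 28326/17 ≈ 1666.235.
Standard quotas: Arden 8.5000, Brisco 5.8245, Carrow 2.6755.
Lower quotas: Arden 8, Brisco 5, Carrow 2 (sum 15, leaving 2 seats).
Remainders in descending order: Brisco 0.8245, Carrow 0.6755, Arden 0.5000.
The surplus seats go to Brisco, Carrow.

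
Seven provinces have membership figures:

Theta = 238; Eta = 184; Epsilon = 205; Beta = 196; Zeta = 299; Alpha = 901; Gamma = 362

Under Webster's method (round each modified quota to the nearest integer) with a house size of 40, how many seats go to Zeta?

Standard divisor 2385/40 ≈ 59.625; standard quotas: Theta 3.992, Eta 3.086, Epsilon 3.438, Beta 3.287, Zeta 5.015, Alpha 15.111, Gamma 6.071.
Rounding to the nearest integer gives 4, 3, 3, 3, 5, 15, 6 = 39 seats, so the divisor must be adjusted.
With modified divisor 58.22: modified quotas Theta 4.088, Eta 3.160, Epsilon 3.521, Beta 3.367, Zeta 5.136, Alpha 15.476, Gamma 6.218.
Rounding to the nearest integer: Theta 4, Eta 3, Epsilon 4, Beta 3, Zeta 5, Alpha 15, Gamma 6 (total 40).
Zeta receives 5.

5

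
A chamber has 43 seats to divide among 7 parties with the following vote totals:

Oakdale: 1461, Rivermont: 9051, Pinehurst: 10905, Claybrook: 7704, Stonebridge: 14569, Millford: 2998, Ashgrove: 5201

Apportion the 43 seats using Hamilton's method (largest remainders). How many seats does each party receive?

Standard divisor: 51889 ÷ 43 ≈ 1206.721.
Standard quotas: Oakdale 1.2107, Rivermont 7.5005, Pinehurst 9.0369, Claybrook 6.3842, Stonebridge 12.0732, Millford 2.4844, Ashgrove 4.3100.
Lower quotas: Oakdale 1, Rivermont 7, Pinehurst 9, Claybrook 6, Stonebridge 12, Millford 2, Ashgrove 4 (sum 41, leaving 2 seats).
Remainders in descending order: Rivermont 0.5005, Millford 0.4844, Claybrook 0.3842, Ashgrove 0.3100, Oakdale 0.2107, Stonebridge 0.0732, Pinehurst 0.0369.
The surplus seats go to Rivermont, Millford.

Oakdale 1; Rivermont 8; Pinehurst 9; Claybrook 6; Stonebridge 12; Millford 3; Ashgrove 4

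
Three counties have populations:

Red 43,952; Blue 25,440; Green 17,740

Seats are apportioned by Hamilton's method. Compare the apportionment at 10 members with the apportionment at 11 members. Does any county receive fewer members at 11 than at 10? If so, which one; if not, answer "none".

none

At 10 seats: Red 5, Blue 3, Green 2.
At 11 seats: Red 6, Blue 3, Green 2.
No county's allocation decreased.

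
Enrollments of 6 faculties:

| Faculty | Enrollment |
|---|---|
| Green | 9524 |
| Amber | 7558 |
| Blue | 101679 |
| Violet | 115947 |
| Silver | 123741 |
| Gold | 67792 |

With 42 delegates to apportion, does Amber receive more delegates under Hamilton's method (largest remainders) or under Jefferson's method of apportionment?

Hamilton

Hamilton: Green 1, Amber 1, Blue 10, Violet 11, Silver 12, Gold 7.
Jefferson: Green 1, Amber 0, Blue 10, Violet 12, Silver 12, Gold 7.
Amber gets 1 under Hamilton and 0 under Jefferson.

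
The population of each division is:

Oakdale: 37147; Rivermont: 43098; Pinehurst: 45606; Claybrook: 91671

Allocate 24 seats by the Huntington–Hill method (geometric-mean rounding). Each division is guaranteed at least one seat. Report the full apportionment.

Oakdale: 4; Rivermont: 5; Pinehurst: 5; Claybrook: 10

With divisor 9189: modified quotas Oakdale 4.043, Rivermont 4.690, Pinehurst 4.963, Claybrook 9.976.
Geometric-mean thresholds: Oakdale √(4·5)=4.472, Rivermont √(4·5)=4.472, Pinehurst √(4·5)=4.472, Claybrook √(9·10)=9.487.
Each quota rounded against its threshold gives Oakdale 4, Rivermont 5, Pinehurst 5, Claybrook 10 (total 24).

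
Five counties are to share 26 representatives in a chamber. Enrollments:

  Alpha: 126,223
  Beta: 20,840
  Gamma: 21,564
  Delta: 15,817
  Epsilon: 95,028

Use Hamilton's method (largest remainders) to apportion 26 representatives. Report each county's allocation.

The standard divisor is 279472/26 ≈ 10748.923.
Standard quotas: Alpha 11.7429, Beta 1.9388, Gamma 2.0062, Delta 1.4715, Epsilon 8.8407.
Lower quotas: Alpha 11, Beta 1, Gamma 2, Delta 1, Epsilon 8 (sum 23, leaving 3 seats).
Remainders in descending order: Beta 0.9388, Epsilon 0.8407, Alpha 0.7429, Delta 0.4715, Gamma 0.0062.
Largest remainders: Beta, Epsilon, Alpha receive the extra seats.

Alpha: 12; Beta: 2; Gamma: 2; Delta: 1; Epsilon: 9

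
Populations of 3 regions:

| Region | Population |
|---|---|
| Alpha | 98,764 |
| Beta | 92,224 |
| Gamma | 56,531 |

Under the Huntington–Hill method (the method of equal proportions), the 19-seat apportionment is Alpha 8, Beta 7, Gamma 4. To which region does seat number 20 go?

Gamma

Priority for the next seat is population ÷ (√(s·(s+1))).
Priorities: Alpha 11639.449, Beta 12323.950, Gamma 12640.716.
Highest priority: Gamma.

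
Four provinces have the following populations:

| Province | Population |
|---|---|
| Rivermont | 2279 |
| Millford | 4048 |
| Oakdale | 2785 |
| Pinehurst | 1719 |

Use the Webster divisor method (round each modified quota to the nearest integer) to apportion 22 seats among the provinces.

Standard divisor 10831/22 ≈ 492.318; standard quotas: Rivermont 4.629, Millford 8.222, Oakdale 5.657, Pinehurst 3.492.
Rounding to the nearest integer gives Rivermont 5, Millford 8, Oakdale 6, Pinehurst 3 — total 22, matching the house size, so no adjustment is needed.

Rivermont: 5; Millford: 8; Oakdale: 6; Pinehurst: 3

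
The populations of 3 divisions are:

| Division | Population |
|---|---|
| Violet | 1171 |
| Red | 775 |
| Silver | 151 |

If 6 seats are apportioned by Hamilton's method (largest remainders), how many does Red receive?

2

Total 2097; standard divisor 2097/6 ≈ 349.5.
Standard quotas: Violet 3.351, Red 2.217, Silver 0.432.
Lower quotas: Violet 3, Red 2, Silver 0 (sum 5, leaving 1 seat).
Remainders in descending order: Silver 0.432, Violet 0.351, Red 0.217.
Largest remainder: Silver receives the extra seat.
Red receives 2.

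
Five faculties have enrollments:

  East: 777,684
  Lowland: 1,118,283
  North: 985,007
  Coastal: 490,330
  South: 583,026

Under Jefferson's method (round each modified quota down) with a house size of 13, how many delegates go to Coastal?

Standard divisor 3954330/13 ≈ 304179.231; standard quotas: East 2.557, Lowland 3.676, North 3.238, Coastal 1.612, South 1.917.
Rounding down gives 2, 3, 3, 1, 1 = 10 seats, so the divisor must be adjusted.
With modified divisor 252700: modified quotas East 3.077, Lowland 4.425, North 3.898, Coastal 1.940, South 2.307.
Rounding down: East 3, Lowland 4, North 3, Coastal 1, South 2 (total 13).
Coastal receives 1.

1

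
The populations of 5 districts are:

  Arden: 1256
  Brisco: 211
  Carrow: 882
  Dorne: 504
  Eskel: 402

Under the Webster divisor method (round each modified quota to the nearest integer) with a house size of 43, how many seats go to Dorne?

Standard divisor 3255/43 ≈ 75.698; standard quotas: Arden 16.592, Brisco 2.787, Carrow 11.652, Dorne 6.658, Eskel 5.311.
Rounding to the nearest integer gives 17, 3, 12, 7, 5 = 44 seats, so the divisor must be adjusted.
With modified divisor 76.4: modified quotas Arden 16.440, Brisco 2.762, Carrow 11.545, Dorne 6.597, Eskel 5.262.
Rounding to the nearest integer: Arden 16, Brisco 3, Carrow 12, Dorne 7, Eskel 5 (total 43).
Dorne receives 7.

7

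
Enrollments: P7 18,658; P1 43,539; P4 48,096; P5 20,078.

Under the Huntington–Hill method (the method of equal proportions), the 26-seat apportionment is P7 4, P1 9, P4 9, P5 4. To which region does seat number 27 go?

P4

Priority for the next seat is population ÷ (√(s·(s+1))).
Priorities: P7 4172.056, P1 4589.414, P4 5069.764, P5 4489.577.
Highest priority: P4.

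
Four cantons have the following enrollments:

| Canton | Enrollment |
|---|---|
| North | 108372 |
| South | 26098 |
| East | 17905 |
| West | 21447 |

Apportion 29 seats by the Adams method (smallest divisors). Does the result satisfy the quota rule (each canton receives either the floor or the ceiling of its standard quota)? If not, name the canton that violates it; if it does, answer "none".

Standard quotas: North 18.080, South 4.354, East 2.987, West 3.578.
Adams allocation: North 17, South 5, East 3, West 4.
North has quota 18.080 (lower 18, upper 19) but receives 17 — outside the quota interval.

North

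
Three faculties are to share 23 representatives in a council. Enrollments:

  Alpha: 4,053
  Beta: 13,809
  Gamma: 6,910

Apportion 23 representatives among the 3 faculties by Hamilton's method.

Alpha: 4; Beta: 13; Gamma: 6

Standard divisor: 24772 ÷ 23 ≈ 1077.043.
Standard quotas: Alpha 3.7631, Beta 12.8212, Gamma 6.4157.
Lower quotas: Alpha 3, Beta 12, Gamma 6 (sum 21, leaving 2 seats).
Remainders in descending order: Beta 0.8212, Alpha 0.7631, Gamma 0.4157.
Largest remainders: Beta, Alpha receive the extra seats.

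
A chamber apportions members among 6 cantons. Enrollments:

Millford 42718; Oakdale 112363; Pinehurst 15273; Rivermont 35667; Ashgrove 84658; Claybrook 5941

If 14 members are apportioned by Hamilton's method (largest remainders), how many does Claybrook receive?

0

Total 296620; standard divisor 296620/14 ≈ 21187.143.
Standard quotas: Millford 2.0162, Oakdale 5.3034, Pinehurst 0.7209, Rivermont 1.6834, Ashgrove 3.9957, Claybrook 0.2804.
Lower quotas: Millford 2, Oakdale 5, Pinehurst 0, Rivermont 1, Ashgrove 3, Claybrook 0 (sum 11, leaving 3 seats).
Remainders in descending order: Ashgrove 0.9957, Pinehurst 0.7209, Rivermont 0.6834, Oakdale 0.3034, Claybrook 0.2804, Millford 0.0162.
The surplus seats go to Ashgrove, Pinehurst, Rivermont.
Claybrook receives 0.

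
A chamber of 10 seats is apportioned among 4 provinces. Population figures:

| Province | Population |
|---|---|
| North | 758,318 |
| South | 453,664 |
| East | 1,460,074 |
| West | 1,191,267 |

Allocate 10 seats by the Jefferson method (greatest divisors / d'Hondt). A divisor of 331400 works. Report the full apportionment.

North: 2, South: 1, East: 4, West: 3

With modified divisor 331400: modified quotas North 2.288, South 1.369, East 4.406, West 3.595.
Rounding down: North 2, South 1, East 4, West 3 (total 10).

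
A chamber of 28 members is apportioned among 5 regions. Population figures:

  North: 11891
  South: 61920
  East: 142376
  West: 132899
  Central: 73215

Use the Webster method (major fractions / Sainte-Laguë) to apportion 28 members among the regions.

North 1; South 4; East 9; West 9; Central 5

Standard divisor 422301/28 ≈ 15082.179; standard quotas: North 0.788, South 4.106, East 9.440, West 8.812, Central 4.854.
Rounding to the nearest integer gives North 1, South 4, East 9, West 9, Central 5 — total 28, matching the house size, so no adjustment is needed.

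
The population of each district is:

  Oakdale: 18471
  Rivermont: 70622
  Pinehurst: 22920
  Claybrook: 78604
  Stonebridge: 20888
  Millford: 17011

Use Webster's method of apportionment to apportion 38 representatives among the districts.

Oakdale 3, Rivermont 12, Pinehurst 4, Claybrook 13, Stonebridge 3, Millford 3

Standard divisor 228516/38 ≈ 6013.579; standard quotas: Oakdale 3.072, Rivermont 11.744, Pinehurst 3.811, Claybrook 13.071, Stonebridge 3.473, Millford 2.829.
Rounding to the nearest integer gives Oakdale 3, Rivermont 12, Pinehurst 4, Claybrook 13, Stonebridge 3, Millford 3 — total 38, matching the house size, so no adjustment is needed.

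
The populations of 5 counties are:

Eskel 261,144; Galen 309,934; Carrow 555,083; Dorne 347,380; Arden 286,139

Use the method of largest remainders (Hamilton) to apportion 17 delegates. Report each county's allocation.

Total 1759680; standard divisor 1759680/17 ≈ 103510.588.
Standard quotas: Eskel 2.5229, Galen 2.9942, Carrow 5.3626, Dorne 3.3560, Arden 2.7643.
Lower quotas: Eskel 2, Galen 2, Carrow 5, Dorne 3, Arden 2 (sum 14, leaving 3 seats).
Remainders in descending order: Galen 0.9942, Arden 0.7643, Eskel 0.5229, Carrow 0.3626, Dorne 0.3560.
Largest remainders: Galen, Arden, Eskel receive the extra seats.

Eskel: 3, Galen: 3, Carrow: 5, Dorne: 3, Arden: 3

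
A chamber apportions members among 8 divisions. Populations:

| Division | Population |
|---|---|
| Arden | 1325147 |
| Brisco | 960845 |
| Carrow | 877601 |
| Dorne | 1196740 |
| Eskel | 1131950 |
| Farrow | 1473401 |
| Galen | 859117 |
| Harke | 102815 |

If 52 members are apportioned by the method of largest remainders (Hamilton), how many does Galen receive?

5

Standard divisor: 7927616 ÷ 52 ≈ 152454.154.
Standard quotas: Arden 8.6921, Brisco 6.3025, Carrow 5.7565, Dorne 7.8498, Eskel 7.4249, Farrow 9.6646, Galen 5.6352, Harke 0.6744.
Lower quotas: Arden 8, Brisco 6, Carrow 5, Dorne 7, Eskel 7, Farrow 9, Galen 5, Harke 0 (sum 47, leaving 5 seats).
Remainders in descending order: Dorne 0.8498, Carrow 0.7565, Arden 0.6921, Harke 0.6744, Farrow 0.6646, Galen 0.6352, Eskel 0.4249, Brisco 0.3025.
The surplus seats go to Dorne, Carrow, Arden, Harke, Farrow.
Galen receives 5.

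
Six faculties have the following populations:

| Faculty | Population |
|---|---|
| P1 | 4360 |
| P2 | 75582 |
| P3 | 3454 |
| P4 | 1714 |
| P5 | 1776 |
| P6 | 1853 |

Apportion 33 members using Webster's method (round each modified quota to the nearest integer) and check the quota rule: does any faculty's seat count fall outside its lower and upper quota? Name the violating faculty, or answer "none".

P2

Standard quotas: P1 1.621, P2 28.107, P3 1.284, P4 0.637, P5 0.660, P6 0.689.
Webster allocation: P1 2, P2 27, P3 1, P4 1, P5 1, P6 1.
P2 has quota 28.107 (lower 28, upper 29) but receives 27 — outside the quota interval.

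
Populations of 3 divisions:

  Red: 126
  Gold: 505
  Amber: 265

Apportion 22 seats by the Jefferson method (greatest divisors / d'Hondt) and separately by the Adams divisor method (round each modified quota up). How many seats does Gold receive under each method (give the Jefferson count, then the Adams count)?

Jefferson: Red 3, Gold 13, Amber 6.
Adams: Red 3, Gold 12, Amber 7.
Gold gets 13 under Jefferson and 12 under Adams.

13 and 12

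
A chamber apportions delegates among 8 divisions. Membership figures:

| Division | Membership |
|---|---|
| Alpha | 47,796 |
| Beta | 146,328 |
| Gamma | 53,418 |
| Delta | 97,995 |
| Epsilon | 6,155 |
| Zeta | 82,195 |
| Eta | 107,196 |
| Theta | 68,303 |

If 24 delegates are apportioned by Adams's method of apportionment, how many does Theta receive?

3

Standard divisor 609386/24 ≈ 25391.083; standard quotas: Alpha 1.882, Beta 5.763, Gamma 2.104, Delta 3.859, Epsilon 0.242, Zeta 3.237, Eta 4.222, Theta 2.690.
Rounding up gives 2, 6, 3, 4, 1, 4, 5, 3 = 28 seats, so the divisor must be adjusted.
With modified divisor 31000: modified quotas Alpha 1.542, Beta 4.720, Gamma 1.723, Delta 3.161, Epsilon 0.199, Zeta 2.651, Eta 3.458, Theta 2.203.
Rounding up: Alpha 2, Beta 5, Gamma 2, Delta 4, Epsilon 1, Zeta 3, Eta 4, Theta 3 (total 24).
Theta receives 3.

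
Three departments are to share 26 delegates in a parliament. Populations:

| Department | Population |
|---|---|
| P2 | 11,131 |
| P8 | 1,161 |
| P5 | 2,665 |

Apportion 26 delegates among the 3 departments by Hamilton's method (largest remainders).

P2 19, P8 2, P5 5

The standard divisor is 14957/26 ≈ 575.269.
Standard quotas: P2 19.3492, P8 2.0182, P5 4.6326.
Lower quotas: P2 19, P8 2, P5 4 (sum 25, leaving 1 seat).
Remainders in descending order: P5 0.6326, P2 0.3492, P8 0.0182.
The surplus seat goes to P5.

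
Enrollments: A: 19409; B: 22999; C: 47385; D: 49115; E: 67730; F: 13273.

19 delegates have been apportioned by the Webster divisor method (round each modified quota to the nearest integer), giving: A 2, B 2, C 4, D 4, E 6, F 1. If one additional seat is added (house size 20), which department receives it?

D

Priority for the next seat is population ÷ (current seats + 0.5).
Priorities: A 7763.600, B 9199.600, C 10530.000, D 10914.444, E 10420.000, F 8848.667.
Highest priority: D.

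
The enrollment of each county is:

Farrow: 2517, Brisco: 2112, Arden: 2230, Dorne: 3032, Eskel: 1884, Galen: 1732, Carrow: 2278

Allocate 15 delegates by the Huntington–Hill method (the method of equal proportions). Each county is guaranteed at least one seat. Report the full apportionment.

With divisor 1126: modified quotas Farrow 2.235, Brisco 1.876, Arden 1.980, Dorne 2.693, Eskel 1.673, Galen 1.538, Carrow 2.023.
Geometric-mean thresholds: Farrow √(2·3)=2.449, Brisco √(1·2)=1.414, Arden √(1·2)=1.414, Dorne √(2·3)=2.449, Eskel √(1·2)=1.414, Galen √(1·2)=1.414, Carrow √(2·3)=2.449.
Each quota rounded against its threshold gives Farrow 2, Brisco 2, Arden 2, Dorne 3, Eskel 2, Galen 2, Carrow 2 (total 15).

Farrow 2, Brisco 2, Arden 2, Dorne 3, Eskel 2, Galen 2, Carrow 2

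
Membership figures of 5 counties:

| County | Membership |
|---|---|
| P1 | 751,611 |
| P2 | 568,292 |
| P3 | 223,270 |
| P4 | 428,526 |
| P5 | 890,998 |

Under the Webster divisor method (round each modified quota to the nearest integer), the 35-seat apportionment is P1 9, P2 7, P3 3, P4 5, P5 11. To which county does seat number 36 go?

P1

Priority for the next seat is population ÷ (current seats + 0.5).
Priorities: P1 79116.947, P2 75772.267, P3 63791.429, P4 77913.818, P5 77478.087.
Highest priority: P1.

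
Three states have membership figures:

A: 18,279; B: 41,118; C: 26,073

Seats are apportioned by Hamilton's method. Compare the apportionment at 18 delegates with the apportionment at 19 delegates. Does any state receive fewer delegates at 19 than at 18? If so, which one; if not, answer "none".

At 18 seats: A 4, B 9, C 5.
At 19 seats: A 4, B 9, C 6.
No state's allocation decreased.

none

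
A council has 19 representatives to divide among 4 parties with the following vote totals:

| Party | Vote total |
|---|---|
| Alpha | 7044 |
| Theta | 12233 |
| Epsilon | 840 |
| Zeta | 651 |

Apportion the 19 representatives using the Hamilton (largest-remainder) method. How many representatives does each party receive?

Total 20768; standard divisor 20768/19 ≈ 1093.053.
Standard quotas: Alpha 6.4443, Theta 11.1916, Epsilon 0.7685, Zeta 0.5956.
Lower quotas: Alpha 6, Theta 11, Epsilon 0, Zeta 0 (sum 17, leaving 2 seats).
Remainders in descending order: Epsilon 0.7685, Zeta 0.5956, Alpha 0.4443, Theta 0.1916.
The surplus seats go to Epsilon, Zeta.

Alpha 6; Theta 11; Epsilon 1; Zeta 1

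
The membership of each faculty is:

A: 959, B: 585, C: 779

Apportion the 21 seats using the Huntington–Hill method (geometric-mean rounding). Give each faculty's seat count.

A 9, B 5, C 7

With divisor 110: modified quotas A 8.718, B 5.318, C 7.082.
Geometric-mean thresholds: A √(8·9)=8.485, B √(5·6)=5.477, C √(7·8)=7.483.
Each quota rounded against its threshold gives A 9, B 5, C 7 (total 21).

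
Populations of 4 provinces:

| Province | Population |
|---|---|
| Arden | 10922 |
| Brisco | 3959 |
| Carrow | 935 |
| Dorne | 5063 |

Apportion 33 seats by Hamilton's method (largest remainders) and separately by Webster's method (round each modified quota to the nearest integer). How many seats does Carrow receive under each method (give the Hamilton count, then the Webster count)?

2 and 1

Hamilton: Arden 17, Brisco 6, Carrow 2, Dorne 8.
Webster: Arden 18, Brisco 6, Carrow 1, Dorne 8.
Carrow gets 2 under Hamilton and 1 under Webster.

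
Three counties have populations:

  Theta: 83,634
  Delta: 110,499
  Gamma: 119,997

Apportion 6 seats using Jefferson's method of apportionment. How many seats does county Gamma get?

2

Standard divisor 314130/6 ≈ 52355; standard quotas: Theta 1.597, Delta 2.111, Gamma 2.292.
Rounding down gives 1, 2, 2 = 5 seats, so the divisor must be adjusted.
With modified divisor 40900: modified quotas Theta 2.045, Delta 2.702, Gamma 2.934.
Rounding down: Theta 2, Delta 2, Gamma 2 (total 6).
Gamma receives 2.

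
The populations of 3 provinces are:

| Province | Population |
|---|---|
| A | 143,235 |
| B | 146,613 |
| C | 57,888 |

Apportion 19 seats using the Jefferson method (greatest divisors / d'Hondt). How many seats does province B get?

8

Standard divisor 347736/19 ≈ 18301.895; standard quotas: A 7.826, B 8.011, C 3.163.
Rounding down gives 7, 8, 3 = 18 seats, so the divisor must be adjusted.
With modified divisor 17100: modified quotas A 8.376, B 8.574, C 3.385.
Rounding down: A 8, B 8, C 3 (total 19).
B receives 8.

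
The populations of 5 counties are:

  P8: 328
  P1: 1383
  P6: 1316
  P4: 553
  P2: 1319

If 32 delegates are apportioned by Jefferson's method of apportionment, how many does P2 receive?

Standard divisor 4899/32 ≈ 153.094; standard quotas: P8 2.142, P1 9.034, P6 8.596, P4 3.612, P2 8.616.
Rounding down gives 2, 9, 8, 3, 8 = 30 seats, so the divisor must be adjusted.
With modified divisor 140: modified quotas P8 2.343, P1 9.879, P6 9.400, P4 3.950, P2 9.421.
Rounding down: P8 2, P1 9, P6 9, P4 3, P2 9 (total 32).
P2 receives 9.

9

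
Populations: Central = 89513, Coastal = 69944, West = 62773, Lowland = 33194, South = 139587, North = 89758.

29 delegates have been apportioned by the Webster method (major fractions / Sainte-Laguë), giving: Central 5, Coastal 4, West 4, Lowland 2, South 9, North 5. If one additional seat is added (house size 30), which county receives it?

North

Priority for the next seat is population ÷ (current seats + 0.5).
Priorities: Central 16275.091, Coastal 15543.111, West 13949.556, Lowland 13277.600, South 14693.368, North 16319.636.
Highest priority: North.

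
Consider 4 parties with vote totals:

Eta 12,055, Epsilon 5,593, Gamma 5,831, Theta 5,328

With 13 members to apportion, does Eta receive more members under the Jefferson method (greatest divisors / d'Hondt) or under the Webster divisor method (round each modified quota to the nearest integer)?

Jefferson: Eta 6, Epsilon 2, Gamma 3, Theta 2.
Webster: Eta 5, Epsilon 3, Gamma 3, Theta 2.
Eta gets 6 under Jefferson and 5 under Webster.

Jefferson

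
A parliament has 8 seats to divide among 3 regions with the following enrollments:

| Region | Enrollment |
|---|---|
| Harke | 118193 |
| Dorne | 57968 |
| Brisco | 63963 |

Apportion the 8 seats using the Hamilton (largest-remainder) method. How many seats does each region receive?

Standard divisor: 240124 ÷ 8 ≈ 30015.5.
Standard quotas: Harke 3.9377, Dorne 1.9313, Brisco 2.1310.
Lower quotas: Harke 3, Dorne 1, Brisco 2 (sum 6, leaving 2 seats).
Remainders in descending order: Harke 0.9377, Dorne 0.9313, Brisco 0.1310.
Largest remainders: Harke, Dorne receive the extra seats.

Harke 4, Dorne 2, Brisco 2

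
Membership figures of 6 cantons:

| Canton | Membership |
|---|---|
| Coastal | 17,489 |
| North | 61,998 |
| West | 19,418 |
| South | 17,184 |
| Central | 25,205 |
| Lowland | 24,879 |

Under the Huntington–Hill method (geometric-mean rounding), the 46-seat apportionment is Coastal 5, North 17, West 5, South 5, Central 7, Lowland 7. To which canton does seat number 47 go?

Priority for the next seat is population ÷ (√(s·(s+1))).
Priorities: Coastal 3193.040, North 3544.190, West 3545.226, South 3137.355, Central 3368.160, Lowland 3324.596.
Highest priority: West.

West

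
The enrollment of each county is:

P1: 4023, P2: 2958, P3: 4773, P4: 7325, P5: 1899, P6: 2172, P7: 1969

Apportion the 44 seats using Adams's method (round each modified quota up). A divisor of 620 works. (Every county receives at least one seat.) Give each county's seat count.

P1: 7; P2: 5; P3: 8; P4: 12; P5: 4; P6: 4; P7: 4

With modified divisor 620: modified quotas P1 6.489, P2 4.771, P3 7.698, P4 11.815, P5 3.063, P6 3.503, P7 3.176.
Rounding up: P1 7, P2 5, P3 8, P4 12, P5 4, P6 4, P7 4 (total 44).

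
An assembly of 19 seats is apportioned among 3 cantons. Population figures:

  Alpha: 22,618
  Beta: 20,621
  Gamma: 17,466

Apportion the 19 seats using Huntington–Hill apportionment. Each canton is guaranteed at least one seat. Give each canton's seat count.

Alpha 7, Beta 6, Gamma 6

With divisor 3185: modified quotas Alpha 7.101, Beta 6.474, Gamma 5.484.
Geometric-mean thresholds: Alpha √(7·8)=7.483, Beta √(6·7)=6.481, Gamma √(5·6)=5.477.
Each quota rounded against its threshold gives Alpha 7, Beta 6, Gamma 6 (total 19).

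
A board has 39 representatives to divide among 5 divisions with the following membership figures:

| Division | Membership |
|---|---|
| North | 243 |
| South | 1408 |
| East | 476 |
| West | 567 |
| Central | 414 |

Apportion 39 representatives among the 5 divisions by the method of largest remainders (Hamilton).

Total 3108; standard divisor 3108/39 ≈ 79.692.
Standard quotas: North 3.049, South 17.668, East 5.973, West 7.115, Central 5.195.
Lower quotas: North 3, South 17, East 5, West 7, Central 5 (sum 37, leaving 2 seats).
Remainders in descending order: East 0.973, South 0.668, Central 0.195, West 0.115, North 0.049.
The surplus seats go to East, South.

North=3, South=18, East=6, West=7, Central=5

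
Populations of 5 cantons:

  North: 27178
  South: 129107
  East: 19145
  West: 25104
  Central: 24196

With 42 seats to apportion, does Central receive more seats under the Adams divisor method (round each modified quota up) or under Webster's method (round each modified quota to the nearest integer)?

Adams

Adams: North 5, South 23, East 4, West 5, Central 5.
Webster: North 5, South 24, East 4, West 5, Central 4.
Central gets 5 under Adams and 4 under Webster.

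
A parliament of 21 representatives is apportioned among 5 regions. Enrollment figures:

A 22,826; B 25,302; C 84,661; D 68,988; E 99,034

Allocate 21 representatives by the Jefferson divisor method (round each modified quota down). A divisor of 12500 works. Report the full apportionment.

A 1; B 2; C 6; D 5; E 7

With modified divisor 12500: modified quotas A 1.826, B 2.024, C 6.773, D 5.519, E 7.923.
Rounding down: A 1, B 2, C 6, D 5, E 7 (total 21).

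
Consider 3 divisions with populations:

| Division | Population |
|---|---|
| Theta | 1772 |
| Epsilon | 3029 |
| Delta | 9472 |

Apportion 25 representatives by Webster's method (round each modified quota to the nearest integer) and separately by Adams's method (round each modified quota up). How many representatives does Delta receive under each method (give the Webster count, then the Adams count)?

Webster: Theta 3, Epsilon 5, Delta 17.
Adams: Theta 3, Epsilon 6, Delta 16.
Delta gets 17 under Webster and 16 under Adams.

17 and 16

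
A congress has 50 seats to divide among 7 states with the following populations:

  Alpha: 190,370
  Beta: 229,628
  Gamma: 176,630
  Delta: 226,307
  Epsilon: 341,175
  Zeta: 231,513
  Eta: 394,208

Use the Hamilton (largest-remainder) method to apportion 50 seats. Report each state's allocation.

Standard divisor: 1789831 ÷ 50 ≈ 35796.62.
Standard quotas: Alpha 5.3181, Beta 6.4148, Gamma 4.9343, Delta 6.3220, Epsilon 9.5309, Zeta 6.4675, Eta 11.0124.
Lower quotas: Alpha 5, Beta 6, Gamma 4, Delta 6, Epsilon 9, Zeta 6, Eta 11 (sum 47, leaving 3 seats).
Remainders in descending order: Gamma 0.9343, Epsilon 0.5309, Zeta 0.4675, Beta 0.4148, Delta 0.3220, Alpha 0.3181, Eta 0.0124.
The surplus seats go to Gamma, Epsilon, Zeta.

Alpha 5; Beta 6; Gamma 5; Delta 6; Epsilon 10; Zeta 7; Eta 11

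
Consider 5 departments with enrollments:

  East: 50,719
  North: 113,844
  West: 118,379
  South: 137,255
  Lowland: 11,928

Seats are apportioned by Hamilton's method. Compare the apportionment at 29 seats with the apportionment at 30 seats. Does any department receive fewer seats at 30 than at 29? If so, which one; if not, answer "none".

At 29 seats: East 3, North 8, West 8, South 9, Lowland 1.
At 30 seats: East 3, North 8, West 8, South 10, Lowland 1.
No department's allocation decreased.

none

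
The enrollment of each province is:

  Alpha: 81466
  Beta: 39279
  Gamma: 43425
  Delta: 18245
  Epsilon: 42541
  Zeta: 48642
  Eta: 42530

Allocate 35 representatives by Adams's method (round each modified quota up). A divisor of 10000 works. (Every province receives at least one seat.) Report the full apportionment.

With modified divisor 10000: modified quotas Alpha 8.147, Beta 3.928, Gamma 4.343, Delta 1.825, Epsilon 4.254, Zeta 4.864, Eta 4.253.
Rounding up: Alpha 9, Beta 4, Gamma 5, Delta 2, Epsilon 5, Zeta 5, Eta 5 (total 35).

Alpha=9, Beta=4, Gamma=5, Delta=2, Epsilon=5, Zeta=5, Eta=5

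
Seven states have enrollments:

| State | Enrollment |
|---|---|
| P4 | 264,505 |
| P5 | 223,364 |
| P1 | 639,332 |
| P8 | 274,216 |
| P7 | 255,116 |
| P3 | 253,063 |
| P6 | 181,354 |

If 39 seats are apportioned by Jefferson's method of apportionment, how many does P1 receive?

Standard divisor 2090950/39 ≈ 53614.103; standard quotas: P4 4.933, P5 4.166, P1 11.925, P8 5.115, P7 4.758, P3 4.720, P6 3.383.
Rounding down gives 4, 4, 11, 5, 4, 4, 3 = 35 seats, so the divisor must be adjusted.
With modified divisor 49900: modified quotas P4 5.301, P5 4.476, P1 12.812, P8 5.495, P7 5.113, P3 5.071, P6 3.634.
Rounding down: P4 5, P5 4, P1 12, P8 5, P7 5, P3 5, P6 3 (total 39).
P1 receives 12.

12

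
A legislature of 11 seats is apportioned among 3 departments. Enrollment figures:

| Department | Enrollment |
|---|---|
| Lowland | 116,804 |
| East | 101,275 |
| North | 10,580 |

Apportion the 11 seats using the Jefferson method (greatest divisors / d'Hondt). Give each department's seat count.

Lowland 6, East 5, North 0

Standard divisor 228659/11 ≈ 20787.182; standard quotas: Lowland 5.619, East 4.872, North 0.509.
Rounding down gives 5, 4, 0 = 9 seats, so the divisor must be adjusted.
With modified divisor 18200: modified quotas Lowland 6.418, East 5.565, North 0.581.
Rounding down: Lowland 6, East 5, North 0 (total 11).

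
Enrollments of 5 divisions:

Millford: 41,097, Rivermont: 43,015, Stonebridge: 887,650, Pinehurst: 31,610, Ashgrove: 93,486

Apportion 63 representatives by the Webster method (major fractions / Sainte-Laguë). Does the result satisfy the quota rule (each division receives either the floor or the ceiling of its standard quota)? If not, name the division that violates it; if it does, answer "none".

Standard quotas: Millford 2.360, Rivermont 2.471, Stonebridge 50.984, Pinehurst 1.816, Ashgrove 5.370.
Webster allocation: Millford 2, Rivermont 2, Stonebridge 52, Pinehurst 2, Ashgrove 5.
Stonebridge has quota 50.984 (lower 50, upper 51) but receives 52 — outside the quota interval.

Stonebridge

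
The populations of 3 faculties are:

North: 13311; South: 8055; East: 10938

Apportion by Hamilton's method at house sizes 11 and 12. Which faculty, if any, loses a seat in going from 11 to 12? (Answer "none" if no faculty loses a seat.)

At 11 seats: North 4, South 3, East 4.
At 12 seats: North 5, South 3, East 4.
No faculty's allocation decreased.

none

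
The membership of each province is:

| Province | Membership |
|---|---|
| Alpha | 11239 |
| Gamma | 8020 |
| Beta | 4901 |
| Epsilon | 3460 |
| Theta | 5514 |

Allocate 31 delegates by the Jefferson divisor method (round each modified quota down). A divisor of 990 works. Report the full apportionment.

Alpha 11, Gamma 8, Beta 4, Epsilon 3, Theta 5

With modified divisor 990: modified quotas Alpha 11.353, Gamma 8.101, Beta 4.951, Epsilon 3.495, Theta 5.570.
Rounding down: Alpha 11, Gamma 8, Beta 4, Epsilon 3, Theta 5 (total 31).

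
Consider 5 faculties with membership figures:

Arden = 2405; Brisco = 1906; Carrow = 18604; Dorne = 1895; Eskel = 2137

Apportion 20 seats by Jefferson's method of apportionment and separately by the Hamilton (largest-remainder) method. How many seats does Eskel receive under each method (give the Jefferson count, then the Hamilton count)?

1 and 2

Jefferson: Arden 2, Brisco 1, Carrow 15, Dorne 1, Eskel 1.
Hamilton: Arden 2, Brisco 1, Carrow 14, Dorne 1, Eskel 2.
Eskel gets 1 under Jefferson and 2 under Hamilton.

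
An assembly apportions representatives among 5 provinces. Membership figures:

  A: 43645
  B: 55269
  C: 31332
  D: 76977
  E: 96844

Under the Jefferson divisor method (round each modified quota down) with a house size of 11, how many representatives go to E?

Standard divisor 304067/11 ≈ 27642.455; standard quotas: A 1.579, B 1.999, C 1.133, D 2.785, E 3.503.
Rounding down gives 1, 1, 1, 2, 3 = 8 seats, so the divisor must be adjusted.
With modified divisor 23000: modified quotas A 1.898, B 2.403, C 1.362, D 3.347, E 4.211.
Rounding down: A 1, B 2, C 1, D 3, E 4 (total 11).
E receives 4.

4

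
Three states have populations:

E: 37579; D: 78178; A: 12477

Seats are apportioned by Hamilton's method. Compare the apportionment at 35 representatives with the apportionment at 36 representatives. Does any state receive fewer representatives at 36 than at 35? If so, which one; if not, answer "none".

A

At 35 seats: E 10, D 21, A 4.
At 36 seats: E 11, D 22, A 3.
A drops from 4 to 3.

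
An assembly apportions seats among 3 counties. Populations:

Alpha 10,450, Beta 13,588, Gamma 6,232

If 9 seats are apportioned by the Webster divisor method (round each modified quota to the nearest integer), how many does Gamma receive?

Standard divisor 30270/9 ≈ 3363.333; standard quotas: Alpha 3.107, Beta 4.040, Gamma 1.853.
Rounding to the nearest integer gives Alpha 3, Beta 4, Gamma 2 — total 9, matching the house size, so no adjustment is needed.
Gamma receives 2.

2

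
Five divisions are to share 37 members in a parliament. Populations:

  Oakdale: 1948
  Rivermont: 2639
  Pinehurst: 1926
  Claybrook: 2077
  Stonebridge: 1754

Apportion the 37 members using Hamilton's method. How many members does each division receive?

Oakdale: 7, Rivermont: 10, Pinehurst: 7, Claybrook: 7, Stonebridge: 6

The standard divisor is 10344/37 ≈ 279.568.
Standard quotas: Oakdale 6.968, Rivermont 9.440, Pinehurst 6.889, Claybrook 7.429, Stonebridge 6.274.
Lower quotas: Oakdale 6, Rivermont 9, Pinehurst 6, Claybrook 7, Stonebridge 6 (sum 34, leaving 3 seats).
Remainders in descending order: Oakdale 0.968, Pinehurst 0.889, Rivermont 0.440, Claybrook 0.429, Stonebridge 0.274.
Largest remainders: Oakdale, Pinehurst, Rivermont receive the extra seats.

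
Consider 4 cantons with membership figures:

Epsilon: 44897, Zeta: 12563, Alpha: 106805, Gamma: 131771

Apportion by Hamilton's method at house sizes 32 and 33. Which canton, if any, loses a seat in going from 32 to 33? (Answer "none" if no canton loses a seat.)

At 32 seats: Epsilon 5, Zeta 1, Alpha 12, Gamma 14.
At 33 seats: Epsilon 5, Zeta 1, Alpha 12, Gamma 15.
No canton's allocation decreased.

none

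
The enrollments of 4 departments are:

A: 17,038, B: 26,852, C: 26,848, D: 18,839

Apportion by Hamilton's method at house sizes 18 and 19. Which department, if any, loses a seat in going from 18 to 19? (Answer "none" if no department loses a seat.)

At 18 seats: A 4, B 5, C 5, D 4.
At 19 seats: A 3, B 6, C 6, D 4.
A drops from 4 to 3.

A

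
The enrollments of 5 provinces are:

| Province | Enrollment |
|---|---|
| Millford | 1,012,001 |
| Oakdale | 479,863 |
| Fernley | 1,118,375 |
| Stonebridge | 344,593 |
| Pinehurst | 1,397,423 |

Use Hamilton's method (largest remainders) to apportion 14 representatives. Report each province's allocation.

Millford: 3; Oakdale: 2; Fernley: 4; Stonebridge: 1; Pinehurst: 4

Standard divisor: 4352255 ÷ 14 ≈ 310875.357.
Standard quotas: Millford 3.2553, Oakdale 1.5436, Fernley 3.5975, Stonebridge 1.1085, Pinehurst 4.4951.
Lower quotas: Millford 3, Oakdale 1, Fernley 3, Stonebridge 1, Pinehurst 4 (sum 12, leaving 2 seats).
Remainders in descending order: Fernley 0.5975, Oakdale 0.5436, Pinehurst 0.4951, Millford 0.2553, Stonebridge 0.1085.
Largest remainders: Fernley, Oakdale receive the extra seats.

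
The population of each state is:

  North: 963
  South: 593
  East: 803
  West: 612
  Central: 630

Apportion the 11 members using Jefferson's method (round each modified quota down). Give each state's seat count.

Standard divisor 3601/11 ≈ 327.364; standard quotas: North 2.942, South 1.811, East 2.453, West 1.869, Central 1.924.
Rounding down gives 2, 1, 2, 1, 1 = 7 seats, so the divisor must be adjusted.
With modified divisor 280: modified quotas North 3.439, South 2.118, East 2.868, West 2.186, Central 2.250.
Rounding down: North 3, South 2, East 2, West 2, Central 2 (total 11).

North 3, South 2, East 2, West 2, Central 2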